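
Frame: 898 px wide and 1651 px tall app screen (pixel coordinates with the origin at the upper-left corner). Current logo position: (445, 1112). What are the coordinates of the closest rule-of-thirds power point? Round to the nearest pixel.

(299, 1101)

Third lines: x ∈ {299, 599}, y ∈ {550, 1101}.
445 is closer to x = 299; 1112 is closer to y = 1101.
So the nearest intersection is the lower-left power point.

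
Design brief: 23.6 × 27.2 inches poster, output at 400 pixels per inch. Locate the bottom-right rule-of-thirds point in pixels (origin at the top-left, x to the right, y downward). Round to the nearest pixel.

x = 6293 px, y = 7253 px

In pixels the canvas is 23.6 × 400 = 9440 wide and 27.2 × 400 = 10880 tall.
The bottom-right point is two-thirds across and two-thirds down:
x = 2 × 9440/3 ≈ 6293; y = 2 × 10880/3 ≈ 7253.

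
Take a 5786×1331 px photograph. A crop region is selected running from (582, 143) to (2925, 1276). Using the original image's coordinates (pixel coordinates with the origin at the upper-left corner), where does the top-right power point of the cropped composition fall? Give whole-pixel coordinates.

x = 2144 px, y = 521 px

Crop width = 2925 − 582 = 2343 px; one third is 781.00 px.
Crop height = 1276 − 143 = 1133 px; one third is 377.67 px.
The top-right point is two-thirds across and one-third down within the crop:
x = 582 + 2 × 781.00 ≈ 2144; y = 143 + 1 × 377.67 ≈ 521.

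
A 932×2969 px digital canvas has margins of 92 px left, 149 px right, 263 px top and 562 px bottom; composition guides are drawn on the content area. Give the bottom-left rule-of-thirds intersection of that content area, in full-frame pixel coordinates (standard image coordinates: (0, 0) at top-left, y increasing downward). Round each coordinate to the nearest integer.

x = 322 px, y = 1692 px

Content width = 932 − 92 − 149 = 691 px; content height = 2969 − 263 − 562 = 2144 px.
Bottom-left is one-third across and two-thirds down within the content area.
x = 92 + 1 × 691/3 = 92 + 230.33 ≈ 322
y = 263 + 2 × 2144/3 = 263 + 1429.33 ≈ 1692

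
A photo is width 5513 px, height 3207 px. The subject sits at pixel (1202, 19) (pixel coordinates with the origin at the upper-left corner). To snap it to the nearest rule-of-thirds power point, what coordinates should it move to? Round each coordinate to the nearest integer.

Third lines: x ∈ {1838, 3675}, y ∈ {1069, 2138}.
1202 is closer to x = 1838; 19 is closer to y = 1069.
So the nearest intersection is the upper-left power point.

(1838, 1069)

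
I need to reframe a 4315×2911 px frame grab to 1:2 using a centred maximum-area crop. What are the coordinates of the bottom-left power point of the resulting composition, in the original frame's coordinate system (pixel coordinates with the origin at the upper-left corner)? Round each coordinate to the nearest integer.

4315/2911 > 1/2, so the 1:2 crop keeps the full height 2911 and trims width to 2911 × 1/2 = 1455.50 px.
Left offset = (4315 − 1455.50)/2 = 1429.75 px; top offset = 0.
Bottom-left is one-third across and two-thirds down within the crop:
x = 1429.75 + 1 × 1455.50/3 ≈ 1915; y = 0.00 + 2 × 2911.00/3 ≈ 1941.

x = 1915 px, y = 1941 px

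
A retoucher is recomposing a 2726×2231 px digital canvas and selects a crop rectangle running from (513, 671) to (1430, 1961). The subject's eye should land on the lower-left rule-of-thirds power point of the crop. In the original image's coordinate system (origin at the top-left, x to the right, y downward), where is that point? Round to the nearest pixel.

(819, 1531)

Crop width = 1430 − 513 = 917 px; one third is 305.67 px.
Crop height = 1961 − 671 = 1290 px; one third is 430.00 px.
The lower-left point is one-third across and two-thirds down within the crop:
x = 513 + 1 × 305.67 ≈ 819; y = 671 + 2 × 430.00 ≈ 1531.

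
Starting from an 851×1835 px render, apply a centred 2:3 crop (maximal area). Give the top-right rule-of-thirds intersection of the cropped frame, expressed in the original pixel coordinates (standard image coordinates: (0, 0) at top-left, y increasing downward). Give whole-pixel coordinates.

(567, 705)

851/1835 < 2/3, so the 2:3 crop keeps the full width 851 and trims height to 851 × 3/2 = 1276.50 px.
Top offset = (1835 − 1276.50)/2 = 279.25 px; left offset = 0.
Top-right is two-thirds across and one-third down within the crop:
x = 0.00 + 2 × 851.00/3 ≈ 567; y = 279.25 + 1 × 1276.50/3 ≈ 705.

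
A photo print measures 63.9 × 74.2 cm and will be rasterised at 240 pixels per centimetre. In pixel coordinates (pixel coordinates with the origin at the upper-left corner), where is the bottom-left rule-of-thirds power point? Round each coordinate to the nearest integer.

(5112, 11872)

In pixels the canvas is 63.9 × 240 = 15336 wide and 74.2 × 240 = 17808 tall.
The bottom-left point is one-third across and two-thirds down:
x = 1 × 15336/3 ≈ 5112; y = 2 × 17808/3 ≈ 11872.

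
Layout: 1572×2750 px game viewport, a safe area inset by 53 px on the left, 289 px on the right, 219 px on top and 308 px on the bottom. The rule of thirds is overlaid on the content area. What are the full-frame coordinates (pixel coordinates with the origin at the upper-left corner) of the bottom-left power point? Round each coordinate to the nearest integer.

(463, 1701)

Content width = 1572 − 53 − 289 = 1230 px; content height = 2750 − 219 − 308 = 2223 px.
Bottom-left is one-third across and two-thirds down within the content area.
x = 53 + 1 × 1230/3 = 53 + 410.00 ≈ 463
y = 219 + 2 × 2223/3 = 219 + 1482.00 ≈ 1701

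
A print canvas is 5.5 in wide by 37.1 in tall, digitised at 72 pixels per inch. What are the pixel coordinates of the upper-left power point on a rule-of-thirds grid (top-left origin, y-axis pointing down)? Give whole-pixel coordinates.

In pixels the canvas is 5.5 × 72 = 396 wide and 37.1 × 72 = 2671.2 tall.
The upper-left point is one-third across and one-third down:
x = 1 × 396/3 ≈ 132; y = 1 × 2671.2/3 ≈ 890.

x = 132 px, y = 890 px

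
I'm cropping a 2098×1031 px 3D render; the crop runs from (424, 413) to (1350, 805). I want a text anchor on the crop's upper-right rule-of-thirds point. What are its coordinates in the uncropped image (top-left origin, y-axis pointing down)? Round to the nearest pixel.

x = 1041 px, y = 544 px

Crop width = 1350 − 424 = 926 px; one third is 308.67 px.
Crop height = 805 − 413 = 392 px; one third is 130.67 px.
The upper-right point is two-thirds across and one-third down within the crop:
x = 424 + 2 × 308.67 ≈ 1041; y = 413 + 1 × 130.67 ≈ 544.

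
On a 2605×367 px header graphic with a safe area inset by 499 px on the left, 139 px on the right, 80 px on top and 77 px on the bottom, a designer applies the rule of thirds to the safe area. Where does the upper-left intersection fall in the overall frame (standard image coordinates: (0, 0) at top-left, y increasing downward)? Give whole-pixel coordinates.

(1155, 150)

Content width = 2605 − 499 − 139 = 1967 px; content height = 367 − 80 − 77 = 210 px.
Upper-left is one-third across and one-third down within the safe area.
x = 499 + 1 × 1967/3 = 499 + 655.67 ≈ 1155
y = 80 + 1 × 210/3 = 80 + 70.00 ≈ 150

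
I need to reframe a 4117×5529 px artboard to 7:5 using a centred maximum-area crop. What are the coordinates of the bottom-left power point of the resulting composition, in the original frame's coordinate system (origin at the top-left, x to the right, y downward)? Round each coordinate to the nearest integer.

4117/5529 < 7/5, so the 7:5 crop keeps the full width 4117 and trims height to 4117 × 5/7 = 2940.71 px.
Top offset = (5529 − 2940.71)/2 = 1294.14 px; left offset = 0.
Bottom-left is one-third across and two-thirds down within the crop:
x = 0.00 + 1 × 4117.00/3 ≈ 1372; y = 1294.14 + 2 × 2940.71/3 ≈ 3255.

(1372, 3255)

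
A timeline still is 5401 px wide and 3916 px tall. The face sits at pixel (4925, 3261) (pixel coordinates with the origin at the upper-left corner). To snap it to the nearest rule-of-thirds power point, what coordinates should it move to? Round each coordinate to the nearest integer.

Third lines: x ∈ {1800, 3601}, y ∈ {1305, 2611}.
4925 is closer to x = 3601; 3261 is closer to y = 2611.
So the nearest intersection is the lower-right power point.

(3601, 2611)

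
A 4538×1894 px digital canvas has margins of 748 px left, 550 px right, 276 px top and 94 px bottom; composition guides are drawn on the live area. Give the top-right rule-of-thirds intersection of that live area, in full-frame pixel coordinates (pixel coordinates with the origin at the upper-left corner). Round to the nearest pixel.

Content width = 4538 − 748 − 550 = 3240 px; content height = 1894 − 276 − 94 = 1524 px.
Top-right is two-thirds across and one-third down within the live area.
x = 748 + 2 × 3240/3 = 748 + 2160.00 ≈ 2908
y = 276 + 1 × 1524/3 = 276 + 508.00 ≈ 784

x = 2908 px, y = 784 px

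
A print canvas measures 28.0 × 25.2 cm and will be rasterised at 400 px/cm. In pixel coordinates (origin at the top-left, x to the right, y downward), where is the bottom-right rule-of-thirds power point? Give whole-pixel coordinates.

In pixels the canvas is 28.0 × 400 = 11200 wide and 25.2 × 400 = 10080 tall.
The bottom-right point is two-thirds across and two-thirds down:
x = 2 × 11200/3 ≈ 7467; y = 2 × 10080/3 ≈ 6720.

(7467, 6720)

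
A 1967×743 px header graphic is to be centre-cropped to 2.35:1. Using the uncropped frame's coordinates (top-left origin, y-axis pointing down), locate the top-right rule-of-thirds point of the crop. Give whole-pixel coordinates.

1967/743 > 2.35/1, so the 2.35:1 crop keeps the full height 743 and trims width to 743 × 2.35/1 = 1746.05 px.
Left offset = (1967 − 1746.05)/2 = 110.48 px; top offset = 0.
Top-right is two-thirds across and one-third down within the crop:
x = 110.48 + 2 × 1746.05/3 ≈ 1275; y = 0.00 + 1 × 743.00/3 ≈ 248.

(1275, 248)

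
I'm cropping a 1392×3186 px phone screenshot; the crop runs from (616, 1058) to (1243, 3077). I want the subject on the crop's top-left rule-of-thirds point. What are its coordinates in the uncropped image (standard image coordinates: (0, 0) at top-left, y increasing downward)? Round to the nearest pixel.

Crop width = 1243 − 616 = 627 px; one third is 209.00 px.
Crop height = 3077 − 1058 = 2019 px; one third is 673.00 px.
The top-left point is one-third across and one-third down within the crop:
x = 616 + 1 × 209.00 ≈ 825; y = 1058 + 1 × 673.00 ≈ 1731.

x = 825 px, y = 1731 px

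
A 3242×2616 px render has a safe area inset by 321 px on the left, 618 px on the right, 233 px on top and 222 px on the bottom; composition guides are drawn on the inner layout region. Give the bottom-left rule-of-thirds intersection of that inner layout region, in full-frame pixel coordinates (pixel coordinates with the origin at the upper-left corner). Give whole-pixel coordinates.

(1089, 1674)

Content width = 3242 − 321 − 618 = 2303 px; content height = 2616 − 233 − 222 = 2161 px.
Bottom-left is one-third across and two-thirds down within the inner layout region.
x = 321 + 1 × 2303/3 = 321 + 767.67 ≈ 1089
y = 233 + 2 × 2161/3 = 233 + 1440.67 ≈ 1674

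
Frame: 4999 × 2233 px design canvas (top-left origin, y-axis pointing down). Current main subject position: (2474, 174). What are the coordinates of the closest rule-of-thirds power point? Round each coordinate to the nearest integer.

x = 1666 px, y = 744 px

Third lines: x ∈ {1666, 3333}, y ∈ {744, 1489}.
2474 is closer to x = 1666; 174 is closer to y = 744.
So the nearest intersection is the upper-left power point.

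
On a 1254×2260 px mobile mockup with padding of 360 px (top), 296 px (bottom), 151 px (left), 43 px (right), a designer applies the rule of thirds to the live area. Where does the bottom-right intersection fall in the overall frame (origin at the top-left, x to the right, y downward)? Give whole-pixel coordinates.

(858, 1429)

Content width = 1254 − 151 − 43 = 1060 px; content height = 2260 − 360 − 296 = 1604 px.
Bottom-right is two-thirds across and two-thirds down within the live area.
x = 151 + 2 × 1060/3 = 151 + 706.67 ≈ 858
y = 360 + 2 × 1604/3 = 360 + 1069.33 ≈ 1429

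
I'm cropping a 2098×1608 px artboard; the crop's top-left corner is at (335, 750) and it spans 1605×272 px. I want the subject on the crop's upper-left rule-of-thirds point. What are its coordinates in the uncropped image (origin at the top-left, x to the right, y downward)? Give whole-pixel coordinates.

One third of the crop width 1605 is 535.00 px.
One third of the crop height 272 is 90.67 px.
The upper-left point is one-third across and one-third down within the crop:
x = 335 + 1 × 535.00 ≈ 870; y = 750 + 1 × 90.67 ≈ 841.

(870, 841)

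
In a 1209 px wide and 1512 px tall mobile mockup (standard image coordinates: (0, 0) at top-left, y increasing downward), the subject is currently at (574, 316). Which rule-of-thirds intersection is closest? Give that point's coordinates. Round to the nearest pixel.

Third lines: x ∈ {403, 806}, y ∈ {504, 1008}.
574 is closer to x = 403; 316 is closer to y = 504.
So the nearest intersection is the upper-left power point.

(403, 504)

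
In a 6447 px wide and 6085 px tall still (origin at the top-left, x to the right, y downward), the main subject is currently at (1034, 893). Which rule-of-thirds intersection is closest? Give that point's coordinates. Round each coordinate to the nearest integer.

x = 2149 px, y = 2028 px

Third lines: x ∈ {2149, 4298}, y ∈ {2028, 4057}.
1034 is closer to x = 2149; 893 is closer to y = 2028.
So the nearest intersection is the upper-left power point.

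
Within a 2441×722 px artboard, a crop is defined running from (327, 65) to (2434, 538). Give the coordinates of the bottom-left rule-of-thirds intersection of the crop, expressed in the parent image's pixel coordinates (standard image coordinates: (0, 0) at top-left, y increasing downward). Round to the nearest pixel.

Crop width = 2434 − 327 = 2107 px; one third is 702.33 px.
Crop height = 538 − 65 = 473 px; one third is 157.67 px.
The bottom-left point is one-third across and two-thirds down within the crop:
x = 327 + 1 × 702.33 ≈ 1029; y = 65 + 2 × 157.67 ≈ 380.

x = 1029 px, y = 380 px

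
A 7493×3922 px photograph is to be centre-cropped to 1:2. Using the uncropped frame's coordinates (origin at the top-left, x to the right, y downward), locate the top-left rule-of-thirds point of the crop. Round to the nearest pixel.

x = 3420 px, y = 1307 px

7493/3922 > 1/2, so the 1:2 crop keeps the full height 3922 and trims width to 3922 × 1/2 = 1961.00 px.
Left offset = (7493 − 1961.00)/2 = 2766.00 px; top offset = 0.
Top-left is one-third across and one-third down within the crop:
x = 2766.00 + 1 × 1961.00/3 ≈ 3420; y = 0.00 + 1 × 3922.00/3 ≈ 1307.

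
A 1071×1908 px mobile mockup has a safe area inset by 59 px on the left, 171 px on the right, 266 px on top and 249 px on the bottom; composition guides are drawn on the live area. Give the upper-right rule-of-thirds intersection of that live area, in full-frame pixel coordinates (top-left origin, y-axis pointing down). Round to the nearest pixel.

(620, 730)

Content width = 1071 − 59 − 171 = 841 px; content height = 1908 − 266 − 249 = 1393 px.
Upper-right is two-thirds across and one-third down within the live area.
x = 59 + 2 × 841/3 = 59 + 560.67 ≈ 620
y = 266 + 1 × 1393/3 = 266 + 464.33 ≈ 730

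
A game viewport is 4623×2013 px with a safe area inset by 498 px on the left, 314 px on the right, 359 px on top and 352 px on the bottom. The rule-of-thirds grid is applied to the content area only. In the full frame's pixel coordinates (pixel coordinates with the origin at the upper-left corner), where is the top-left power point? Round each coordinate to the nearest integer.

Content width = 4623 − 498 − 314 = 3811 px; content height = 2013 − 359 − 352 = 1302 px.
Top-left is one-third across and one-third down within the content area.
x = 498 + 1 × 3811/3 = 498 + 1270.33 ≈ 1768
y = 359 + 1 × 1302/3 = 359 + 434.00 ≈ 793

x = 1768 px, y = 793 px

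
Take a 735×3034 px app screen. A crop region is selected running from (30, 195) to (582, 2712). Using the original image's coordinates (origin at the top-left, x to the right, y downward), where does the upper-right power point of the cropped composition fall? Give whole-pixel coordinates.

Crop width = 582 − 30 = 552 px; one third is 184.00 px.
Crop height = 2712 − 195 = 2517 px; one third is 839.00 px.
The upper-right point is two-thirds across and one-third down within the crop:
x = 30 + 2 × 184.00 ≈ 398; y = 195 + 1 × 839.00 ≈ 1034.

(398, 1034)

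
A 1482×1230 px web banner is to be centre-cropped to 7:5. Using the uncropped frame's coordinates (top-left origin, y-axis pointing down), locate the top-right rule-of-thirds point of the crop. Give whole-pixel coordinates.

1482/1230 < 7/5, so the 7:5 crop keeps the full width 1482 and trims height to 1482 × 5/7 = 1058.57 px.
Top offset = (1230 − 1058.57)/2 = 85.71 px; left offset = 0.
Top-right is two-thirds across and one-third down within the crop:
x = 0.00 + 2 × 1482.00/3 ≈ 988; y = 85.71 + 1 × 1058.57/3 ≈ 439.

x = 988 px, y = 439 px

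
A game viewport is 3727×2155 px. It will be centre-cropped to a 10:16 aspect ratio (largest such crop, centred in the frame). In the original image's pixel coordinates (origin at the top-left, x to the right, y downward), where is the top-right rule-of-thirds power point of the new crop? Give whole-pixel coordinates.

x = 2088 px, y = 718 px

3727/2155 > 10/16, so the 10:16 crop keeps the full height 2155 and trims width to 2155 × 10/16 = 1346.88 px.
Left offset = (3727 − 1346.88)/2 = 1190.06 px; top offset = 0.
Top-right is two-thirds across and one-third down within the crop:
x = 1190.06 + 2 × 1346.88/3 ≈ 2088; y = 0.00 + 1 × 2155.00/3 ≈ 718.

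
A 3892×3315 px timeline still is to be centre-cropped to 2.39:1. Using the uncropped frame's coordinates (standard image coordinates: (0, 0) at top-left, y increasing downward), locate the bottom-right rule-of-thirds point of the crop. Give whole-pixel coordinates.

x = 2595 px, y = 1929 px

3892/3315 < 2.39/1, so the 2.39:1 crop keeps the full width 3892 and trims height to 3892 × 1/2.39 = 1628.45 px.
Top offset = (3315 − 1628.45)/2 = 843.27 px; left offset = 0.
Bottom-right is two-thirds across and two-thirds down within the crop:
x = 0.00 + 2 × 3892.00/3 ≈ 2595; y = 843.27 + 2 × 1628.45/3 ≈ 1929.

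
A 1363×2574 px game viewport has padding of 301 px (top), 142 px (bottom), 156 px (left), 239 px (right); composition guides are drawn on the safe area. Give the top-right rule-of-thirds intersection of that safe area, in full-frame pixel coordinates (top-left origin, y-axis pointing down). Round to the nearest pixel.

(801, 1011)

Content width = 1363 − 156 − 239 = 968 px; content height = 2574 − 301 − 142 = 2131 px.
Top-right is two-thirds across and one-third down within the safe area.
x = 156 + 2 × 968/3 = 156 + 645.33 ≈ 801
y = 301 + 1 × 2131/3 = 301 + 710.33 ≈ 1011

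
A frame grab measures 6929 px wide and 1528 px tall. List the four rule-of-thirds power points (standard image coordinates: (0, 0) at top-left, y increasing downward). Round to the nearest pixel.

(2310, 509), (4619, 509), (2310, 1019), (4619, 1019)

One third of 6929 is 2309.67; one third of 1528 is 509.33.
Vertical third lines at x = 2310 and x = 4619; horizontal third lines at y = 509 and y = 1019.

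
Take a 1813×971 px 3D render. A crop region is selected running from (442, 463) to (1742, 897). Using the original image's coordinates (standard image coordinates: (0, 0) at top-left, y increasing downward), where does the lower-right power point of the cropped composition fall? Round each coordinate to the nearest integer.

(1309, 752)

Crop width = 1742 − 442 = 1300 px; one third is 433.33 px.
Crop height = 897 − 463 = 434 px; one third is 144.67 px.
The lower-right point is two-thirds across and two-thirds down within the crop:
x = 442 + 2 × 433.33 ≈ 1309; y = 463 + 2 × 144.67 ≈ 752.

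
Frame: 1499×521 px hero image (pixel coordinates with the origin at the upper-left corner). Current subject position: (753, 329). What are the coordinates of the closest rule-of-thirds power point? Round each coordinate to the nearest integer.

x = 999 px, y = 347 px

Third lines: x ∈ {500, 999}, y ∈ {174, 347}.
753 is closer to x = 999; 329 is closer to y = 347.
So the nearest intersection is the lower-right power point.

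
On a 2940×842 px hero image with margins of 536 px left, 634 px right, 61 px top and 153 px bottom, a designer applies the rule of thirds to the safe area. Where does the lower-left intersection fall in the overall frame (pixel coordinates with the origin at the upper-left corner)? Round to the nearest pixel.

(1126, 480)

Content width = 2940 − 536 − 634 = 1770 px; content height = 842 − 61 − 153 = 628 px.
Lower-left is one-third across and two-thirds down within the safe area.
x = 536 + 1 × 1770/3 = 536 + 590.00 ≈ 1126
y = 61 + 2 × 628/3 = 61 + 418.67 ≈ 480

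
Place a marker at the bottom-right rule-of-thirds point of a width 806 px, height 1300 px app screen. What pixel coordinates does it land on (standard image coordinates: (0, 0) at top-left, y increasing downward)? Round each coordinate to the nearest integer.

The bottom-right point sits two-thirds of the way across and two-thirds of the way down.
x = 2 × 806/3 ≈ 537; y = 2 × 1300/3 ≈ 867.

x = 537 px, y = 867 px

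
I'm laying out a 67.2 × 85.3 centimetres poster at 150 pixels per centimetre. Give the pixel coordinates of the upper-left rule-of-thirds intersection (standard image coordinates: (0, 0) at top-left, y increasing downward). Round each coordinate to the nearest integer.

x = 3360 px, y = 4265 px

In pixels the canvas is 67.2 × 150 = 10080 wide and 85.3 × 150 = 12795 tall.
The upper-left point is one-third across and one-third down:
x = 1 × 10080/3 ≈ 3360; y = 1 × 12795/3 ≈ 4265.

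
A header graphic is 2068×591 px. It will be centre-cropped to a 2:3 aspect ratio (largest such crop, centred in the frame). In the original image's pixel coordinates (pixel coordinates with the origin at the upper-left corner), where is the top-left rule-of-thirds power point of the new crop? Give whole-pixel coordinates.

2068/591 > 2/3, so the 2:3 crop keeps the full height 591 and trims width to 591 × 2/3 = 394.00 px.
Left offset = (2068 − 394.00)/2 = 837.00 px; top offset = 0.
Top-left is one-third across and one-third down within the crop:
x = 837.00 + 1 × 394.00/3 ≈ 968; y = 0.00 + 1 × 591.00/3 ≈ 197.

x = 968 px, y = 197 px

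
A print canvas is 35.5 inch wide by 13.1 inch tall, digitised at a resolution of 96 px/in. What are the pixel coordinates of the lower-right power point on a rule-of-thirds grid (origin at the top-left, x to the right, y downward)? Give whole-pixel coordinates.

In pixels the canvas is 35.5 × 96 = 3408 wide and 13.1 × 96 = 1257.6 tall.
The lower-right point is two-thirds across and two-thirds down:
x = 2 × 3408/3 ≈ 2272; y = 2 × 1257.6/3 ≈ 838.

(2272, 838)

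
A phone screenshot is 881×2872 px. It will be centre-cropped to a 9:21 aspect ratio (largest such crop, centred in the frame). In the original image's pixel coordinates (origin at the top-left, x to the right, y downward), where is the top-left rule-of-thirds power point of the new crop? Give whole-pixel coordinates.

881/2872 < 9/21, so the 9:21 crop keeps the full width 881 and trims height to 881 × 21/9 = 2055.67 px.
Top offset = (2872 − 2055.67)/2 = 408.17 px; left offset = 0.
Top-left is one-third across and one-third down within the crop:
x = 0.00 + 1 × 881.00/3 ≈ 294; y = 408.17 + 1 × 2055.67/3 ≈ 1093.

(294, 1093)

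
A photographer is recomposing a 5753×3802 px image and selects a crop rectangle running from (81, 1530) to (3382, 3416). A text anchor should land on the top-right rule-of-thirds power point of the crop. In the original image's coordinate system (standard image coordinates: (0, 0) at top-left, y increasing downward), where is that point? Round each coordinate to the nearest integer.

(2282, 2159)

Crop width = 3382 − 81 = 3301 px; one third is 1100.33 px.
Crop height = 3416 − 1530 = 1886 px; one third is 628.67 px.
The top-right point is two-thirds across and one-third down within the crop:
x = 81 + 2 × 1100.33 ≈ 2282; y = 1530 + 1 × 628.67 ≈ 2159.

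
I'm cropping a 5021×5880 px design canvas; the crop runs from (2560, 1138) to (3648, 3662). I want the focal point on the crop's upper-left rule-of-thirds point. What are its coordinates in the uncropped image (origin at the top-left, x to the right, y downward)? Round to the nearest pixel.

Crop width = 3648 − 2560 = 1088 px; one third is 362.67 px.
Crop height = 3662 − 1138 = 2524 px; one third is 841.33 px.
The upper-left point is one-third across and one-third down within the crop:
x = 2560 + 1 × 362.67 ≈ 2923; y = 1138 + 1 × 841.33 ≈ 1979.

(2923, 1979)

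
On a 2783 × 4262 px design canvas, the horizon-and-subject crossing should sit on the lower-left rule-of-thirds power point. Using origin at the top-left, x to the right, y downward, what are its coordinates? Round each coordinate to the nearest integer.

The lower-left point sits one-third of the way across and two-thirds of the way down.
x = 1 × 2783/3 ≈ 928; y = 2 × 4262/3 ≈ 2841.

x = 928 px, y = 2841 px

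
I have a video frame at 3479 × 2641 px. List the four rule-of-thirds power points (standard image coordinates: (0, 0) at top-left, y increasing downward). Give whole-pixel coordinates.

One third of 3479 is 1159.67; one third of 2641 is 880.33.
Vertical third lines at x = 1160 and x = 2319; horizontal third lines at y = 880 and y = 1761.

(1160, 880), (2319, 880), (1160, 1761), (2319, 1761)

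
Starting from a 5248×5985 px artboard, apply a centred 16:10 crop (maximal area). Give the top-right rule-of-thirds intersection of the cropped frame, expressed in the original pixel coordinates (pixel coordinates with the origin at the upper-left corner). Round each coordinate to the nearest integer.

5248/5985 < 16/10, so the 16:10 crop keeps the full width 5248 and trims height to 5248 × 10/16 = 3280.00 px.
Top offset = (5985 − 3280.00)/2 = 1352.50 px; left offset = 0.
Top-right is two-thirds across and one-third down within the crop:
x = 0.00 + 2 × 5248.00/3 ≈ 3499; y = 1352.50 + 1 × 3280.00/3 ≈ 2446.

(3499, 2446)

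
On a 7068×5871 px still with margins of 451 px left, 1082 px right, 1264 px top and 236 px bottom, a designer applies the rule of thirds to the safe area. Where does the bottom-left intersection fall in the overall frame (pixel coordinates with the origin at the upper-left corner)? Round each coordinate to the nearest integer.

x = 2296 px, y = 4178 px

Content width = 7068 − 451 − 1082 = 5535 px; content height = 5871 − 1264 − 236 = 4371 px.
Bottom-left is one-third across and two-thirds down within the safe area.
x = 451 + 1 × 5535/3 = 451 + 1845.00 ≈ 2296
y = 1264 + 2 × 4371/3 = 1264 + 2914.00 ≈ 4178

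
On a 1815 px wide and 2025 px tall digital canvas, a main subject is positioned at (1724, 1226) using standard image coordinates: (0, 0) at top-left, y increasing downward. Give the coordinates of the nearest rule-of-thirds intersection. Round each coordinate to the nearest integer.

x = 1210 px, y = 1350 px

Third lines: x ∈ {605, 1210}, y ∈ {675, 1350}.
1724 is closer to x = 1210; 1226 is closer to y = 1350.
So the nearest intersection is the lower-right power point.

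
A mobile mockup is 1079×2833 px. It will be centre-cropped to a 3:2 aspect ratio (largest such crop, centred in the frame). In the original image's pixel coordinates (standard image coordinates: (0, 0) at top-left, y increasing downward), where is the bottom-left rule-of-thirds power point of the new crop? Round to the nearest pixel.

1079/2833 < 3/2, so the 3:2 crop keeps the full width 1079 and trims height to 1079 × 2/3 = 719.33 px.
Top offset = (2833 − 719.33)/2 = 1056.83 px; left offset = 0.
Bottom-left is one-third across and two-thirds down within the crop:
x = 0.00 + 1 × 1079.00/3 ≈ 360; y = 1056.83 + 2 × 719.33/3 ≈ 1536.

x = 360 px, y = 1536 px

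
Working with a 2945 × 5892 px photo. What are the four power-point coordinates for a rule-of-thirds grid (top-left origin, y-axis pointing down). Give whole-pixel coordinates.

(982, 1964), (1963, 1964), (982, 3928), (1963, 3928)

One third of 2945 is 981.67; one third of 5892 is 1964.
Vertical third lines at x = 982 and x = 1963; horizontal third lines at y = 1964 and y = 3928.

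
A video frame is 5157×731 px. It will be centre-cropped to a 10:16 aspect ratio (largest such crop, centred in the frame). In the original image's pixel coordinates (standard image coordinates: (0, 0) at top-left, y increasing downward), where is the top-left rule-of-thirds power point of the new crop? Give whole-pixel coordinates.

(2502, 244)

5157/731 > 10/16, so the 10:16 crop keeps the full height 731 and trims width to 731 × 10/16 = 456.88 px.
Left offset = (5157 − 456.88)/2 = 2350.06 px; top offset = 0.
Top-left is one-third across and one-third down within the crop:
x = 2350.06 + 1 × 456.88/3 ≈ 2502; y = 0.00 + 1 × 731.00/3 ≈ 244.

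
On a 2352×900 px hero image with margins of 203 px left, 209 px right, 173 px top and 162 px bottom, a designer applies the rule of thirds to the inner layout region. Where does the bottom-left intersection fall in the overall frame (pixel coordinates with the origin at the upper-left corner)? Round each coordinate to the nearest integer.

(850, 550)

Content width = 2352 − 203 − 209 = 1940 px; content height = 900 − 173 − 162 = 565 px.
Bottom-left is one-third across and two-thirds down within the inner layout region.
x = 203 + 1 × 1940/3 = 203 + 646.67 ≈ 850
y = 173 + 2 × 565/3 = 173 + 376.67 ≈ 550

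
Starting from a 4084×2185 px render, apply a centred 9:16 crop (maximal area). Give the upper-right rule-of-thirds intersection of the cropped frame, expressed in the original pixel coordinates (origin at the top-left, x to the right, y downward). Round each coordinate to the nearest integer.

(2247, 728)

4084/2185 > 9/16, so the 9:16 crop keeps the full height 2185 and trims width to 2185 × 9/16 = 1229.06 px.
Left offset = (4084 − 1229.06)/2 = 1427.47 px; top offset = 0.
Upper-right is two-thirds across and one-third down within the crop:
x = 1427.47 + 2 × 1229.06/3 ≈ 2247; y = 0.00 + 1 × 2185.00/3 ≈ 728.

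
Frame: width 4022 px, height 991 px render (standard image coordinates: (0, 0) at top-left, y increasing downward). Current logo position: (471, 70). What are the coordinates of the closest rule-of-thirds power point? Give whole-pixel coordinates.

x = 1341 px, y = 330 px

Third lines: x ∈ {1341, 2681}, y ∈ {330, 661}.
471 is closer to x = 1341; 70 is closer to y = 330.
So the nearest intersection is the upper-left power point.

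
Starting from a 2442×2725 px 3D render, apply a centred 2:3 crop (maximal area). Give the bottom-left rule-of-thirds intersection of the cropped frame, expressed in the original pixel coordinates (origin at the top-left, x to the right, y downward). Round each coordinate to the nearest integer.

2442/2725 > 2/3, so the 2:3 crop keeps the full height 2725 and trims width to 2725 × 2/3 = 1816.67 px.
Left offset = (2442 − 1816.67)/2 = 312.67 px; top offset = 0.
Bottom-left is one-third across and two-thirds down within the crop:
x = 312.67 + 1 × 1816.67/3 ≈ 918; y = 0.00 + 2 × 2725.00/3 ≈ 1817.

x = 918 px, y = 1817 px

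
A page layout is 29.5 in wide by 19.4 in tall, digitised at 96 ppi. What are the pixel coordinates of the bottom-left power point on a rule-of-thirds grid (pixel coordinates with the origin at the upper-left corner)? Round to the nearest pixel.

x = 944 px, y = 1242 px

In pixels the canvas is 29.5 × 96 = 2832 wide and 19.4 × 96 = 1862.4 tall.
The bottom-left point is one-third across and two-thirds down:
x = 1 × 2832/3 ≈ 944; y = 2 × 1862.4/3 ≈ 1242.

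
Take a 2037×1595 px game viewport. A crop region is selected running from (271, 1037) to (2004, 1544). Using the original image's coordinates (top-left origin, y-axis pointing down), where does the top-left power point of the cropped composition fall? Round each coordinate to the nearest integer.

x = 849 px, y = 1206 px

Crop width = 2004 − 271 = 1733 px; one third is 577.67 px.
Crop height = 1544 − 1037 = 507 px; one third is 169.00 px.
The top-left point is one-third across and one-third down within the crop:
x = 271 + 1 × 577.67 ≈ 849; y = 1037 + 1 × 169.00 ≈ 1206.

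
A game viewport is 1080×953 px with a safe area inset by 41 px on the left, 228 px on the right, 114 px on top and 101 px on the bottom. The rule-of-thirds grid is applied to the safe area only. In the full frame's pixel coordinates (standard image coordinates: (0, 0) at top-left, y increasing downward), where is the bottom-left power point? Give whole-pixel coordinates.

Content width = 1080 − 41 − 228 = 811 px; content height = 953 − 114 − 101 = 738 px.
Bottom-left is one-third across and two-thirds down within the safe area.
x = 41 + 1 × 811/3 = 41 + 270.33 ≈ 311
y = 114 + 2 × 738/3 = 114 + 492.00 ≈ 606

x = 311 px, y = 606 px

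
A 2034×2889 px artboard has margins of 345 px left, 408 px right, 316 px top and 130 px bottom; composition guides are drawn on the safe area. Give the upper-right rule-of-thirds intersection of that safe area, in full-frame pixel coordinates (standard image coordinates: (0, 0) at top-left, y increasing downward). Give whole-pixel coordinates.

(1199, 1130)

Content width = 2034 − 345 − 408 = 1281 px; content height = 2889 − 316 − 130 = 2443 px.
Upper-right is two-thirds across and one-third down within the safe area.
x = 345 + 2 × 1281/3 = 345 + 854.00 ≈ 1199
y = 316 + 1 × 2443/3 = 316 + 814.33 ≈ 1130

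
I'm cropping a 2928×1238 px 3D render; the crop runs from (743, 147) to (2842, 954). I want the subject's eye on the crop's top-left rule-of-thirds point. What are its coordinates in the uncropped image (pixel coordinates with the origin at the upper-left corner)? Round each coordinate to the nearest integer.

x = 1443 px, y = 416 px

Crop width = 2842 − 743 = 2099 px; one third is 699.67 px.
Crop height = 954 − 147 = 807 px; one third is 269.00 px.
The top-left point is one-third across and one-third down within the crop:
x = 743 + 1 × 699.67 ≈ 1443; y = 147 + 1 × 269.00 ≈ 416.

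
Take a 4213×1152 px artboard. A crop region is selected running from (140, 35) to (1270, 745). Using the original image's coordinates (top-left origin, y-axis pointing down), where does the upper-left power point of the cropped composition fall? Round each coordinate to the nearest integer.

x = 517 px, y = 272 px

Crop width = 1270 − 140 = 1130 px; one third is 376.67 px.
Crop height = 745 − 35 = 710 px; one third is 236.67 px.
The upper-left point is one-third across and one-third down within the crop:
x = 140 + 1 × 376.67 ≈ 517; y = 35 + 1 × 236.67 ≈ 272.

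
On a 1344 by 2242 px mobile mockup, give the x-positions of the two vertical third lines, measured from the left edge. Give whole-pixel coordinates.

1344 / 3 = 448, so the vertical lines sit at one and two thirds of 1344.

448 px and 896 px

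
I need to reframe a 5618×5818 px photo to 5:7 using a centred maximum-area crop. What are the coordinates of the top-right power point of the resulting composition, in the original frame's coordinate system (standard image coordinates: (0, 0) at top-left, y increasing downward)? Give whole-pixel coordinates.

x = 3502 px, y = 1939 px

5618/5818 > 5/7, so the 5:7 crop keeps the full height 5818 and trims width to 5818 × 5/7 = 4155.71 px.
Left offset = (5618 − 4155.71)/2 = 731.14 px; top offset = 0.
Top-right is two-thirds across and one-third down within the crop:
x = 731.14 + 2 × 4155.71/3 ≈ 3502; y = 0.00 + 1 × 5818.00/3 ≈ 1939.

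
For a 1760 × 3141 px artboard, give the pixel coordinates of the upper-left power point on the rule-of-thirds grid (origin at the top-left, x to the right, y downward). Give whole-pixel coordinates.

x = 587 px, y = 1047 px

The upper-left point sits one-third of the way across and one-third of the way down.
x = 1 × 1760/3 ≈ 587; y = 1 × 3141/3 ≈ 1047.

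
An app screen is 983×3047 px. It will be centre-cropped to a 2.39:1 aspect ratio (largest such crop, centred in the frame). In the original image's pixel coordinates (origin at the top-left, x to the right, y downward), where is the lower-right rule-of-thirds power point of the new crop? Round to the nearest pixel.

(655, 1592)

983/3047 < 2.39/1, so the 2.39:1 crop keeps the full width 983 and trims height to 983 × 1/2.39 = 411.30 px.
Top offset = (3047 − 411.30)/2 = 1317.85 px; left offset = 0.
Lower-right is two-thirds across and two-thirds down within the crop:
x = 0.00 + 2 × 983.00/3 ≈ 655; y = 1317.85 + 2 × 411.30/3 ≈ 1592.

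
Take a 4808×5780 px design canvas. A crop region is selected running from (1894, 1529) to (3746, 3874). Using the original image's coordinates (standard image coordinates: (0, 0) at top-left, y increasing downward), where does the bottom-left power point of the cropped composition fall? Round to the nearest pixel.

x = 2511 px, y = 3092 px

Crop width = 3746 − 1894 = 1852 px; one third is 617.33 px.
Crop height = 3874 − 1529 = 2345 px; one third is 781.67 px.
The bottom-left point is one-third across and two-thirds down within the crop:
x = 1894 + 1 × 617.33 ≈ 2511; y = 1529 + 2 × 781.67 ≈ 3092.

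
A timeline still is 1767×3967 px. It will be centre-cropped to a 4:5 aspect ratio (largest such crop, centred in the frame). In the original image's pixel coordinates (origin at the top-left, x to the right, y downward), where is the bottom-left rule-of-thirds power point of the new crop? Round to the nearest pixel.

1767/3967 < 4/5, so the 4:5 crop keeps the full width 1767 and trims height to 1767 × 5/4 = 2208.75 px.
Top offset = (3967 − 2208.75)/2 = 879.12 px; left offset = 0.
Bottom-left is one-third across and two-thirds down within the crop:
x = 0.00 + 1 × 1767.00/3 ≈ 589; y = 879.12 + 2 × 2208.75/3 ≈ 2352.

x = 589 px, y = 2352 px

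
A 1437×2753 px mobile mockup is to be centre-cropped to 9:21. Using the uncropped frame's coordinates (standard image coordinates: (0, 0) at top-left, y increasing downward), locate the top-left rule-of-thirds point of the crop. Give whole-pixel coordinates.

1437/2753 > 9/21, so the 9:21 crop keeps the full height 2753 and trims width to 2753 × 9/21 = 1179.86 px.
Left offset = (1437 − 1179.86)/2 = 128.57 px; top offset = 0.
Top-left is one-third across and one-third down within the crop:
x = 128.57 + 1 × 1179.86/3 ≈ 522; y = 0.00 + 1 × 2753.00/3 ≈ 918.

(522, 918)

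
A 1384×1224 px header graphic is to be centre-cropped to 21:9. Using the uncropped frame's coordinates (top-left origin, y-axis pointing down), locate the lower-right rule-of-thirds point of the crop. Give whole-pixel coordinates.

1384/1224 < 21/9, so the 21:9 crop keeps the full width 1384 and trims height to 1384 × 9/21 = 593.14 px.
Top offset = (1224 − 593.14)/2 = 315.43 px; left offset = 0.
Lower-right is two-thirds across and two-thirds down within the crop:
x = 0.00 + 2 × 1384.00/3 ≈ 923; y = 315.43 + 2 × 593.14/3 ≈ 711.

x = 923 px, y = 711 px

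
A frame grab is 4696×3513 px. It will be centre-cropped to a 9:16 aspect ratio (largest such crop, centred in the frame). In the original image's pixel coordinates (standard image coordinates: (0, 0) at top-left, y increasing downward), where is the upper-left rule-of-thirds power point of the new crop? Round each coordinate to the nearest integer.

x = 2019 px, y = 1171 px

4696/3513 > 9/16, so the 9:16 crop keeps the full height 3513 and trims width to 3513 × 9/16 = 1976.06 px.
Left offset = (4696 − 1976.06)/2 = 1359.97 px; top offset = 0.
Upper-left is one-third across and one-third down within the crop:
x = 1359.97 + 1 × 1976.06/3 ≈ 2019; y = 0.00 + 1 × 3513.00/3 ≈ 1171.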